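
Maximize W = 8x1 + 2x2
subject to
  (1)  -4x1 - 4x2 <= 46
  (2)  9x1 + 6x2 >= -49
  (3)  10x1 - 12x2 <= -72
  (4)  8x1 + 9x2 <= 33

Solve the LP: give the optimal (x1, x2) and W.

x1 = -42/31, x2 = 151/31, maximum W = -34/31

At the optimal vertex, 10x1 - 12x2 = -72 and 8x1 + 9x2 = 33.
Solving simultaneously gives x1 = -42/31, x2 = 151/31.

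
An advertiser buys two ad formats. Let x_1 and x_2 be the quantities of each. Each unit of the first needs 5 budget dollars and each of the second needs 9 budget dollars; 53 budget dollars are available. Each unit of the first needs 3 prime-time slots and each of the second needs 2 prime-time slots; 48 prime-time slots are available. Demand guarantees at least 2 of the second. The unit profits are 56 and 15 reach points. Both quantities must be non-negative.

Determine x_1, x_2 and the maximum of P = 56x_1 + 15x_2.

x_1 = 7, x_2 = 2, maximum P = 422

Vertices and P = 56x_1 + 15x_2:
  (0, 53/9) → P = 265/3
  (0, 2) → P = 30
  (7, 2) → P = 422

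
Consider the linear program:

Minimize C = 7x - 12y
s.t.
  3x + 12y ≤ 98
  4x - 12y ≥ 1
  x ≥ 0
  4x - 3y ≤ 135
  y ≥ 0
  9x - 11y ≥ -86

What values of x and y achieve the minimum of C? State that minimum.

x = 1/4, y = 0, minimum C = 7/4

Corner points and C = 7x - 12y:
  (99/7, 389/84) → C = 304/7
  (98/3, 0) → C = 686/3
  (1/4, 0) → C = 7/4

The optimum lies where 4x - 12y = 1 and y = 0.
Solving simultaneously gives x = 1/4, y = 0.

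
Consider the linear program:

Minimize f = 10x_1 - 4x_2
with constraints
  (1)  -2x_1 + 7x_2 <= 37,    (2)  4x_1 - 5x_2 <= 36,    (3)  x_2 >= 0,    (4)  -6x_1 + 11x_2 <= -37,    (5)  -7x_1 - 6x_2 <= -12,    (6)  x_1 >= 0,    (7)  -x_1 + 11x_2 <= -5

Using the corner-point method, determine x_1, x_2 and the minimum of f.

Feasible corners and f = 10x_1 - 4x_2:
  (9, 0) → f = 90
  (371/39, 16/39) → f = 3646/39
  (37/6, 0) → f = 185/3
  (32/5, 7/55) → f = 3492/55

At the optimal vertex, x_2 = 0 and -6x_1 + 11x_2 = -37.
Solving simultaneously gives x_1 = 37/6, x_2 = 0.

x_1 = 37/6, x_2 = 0, minimum f = 185/3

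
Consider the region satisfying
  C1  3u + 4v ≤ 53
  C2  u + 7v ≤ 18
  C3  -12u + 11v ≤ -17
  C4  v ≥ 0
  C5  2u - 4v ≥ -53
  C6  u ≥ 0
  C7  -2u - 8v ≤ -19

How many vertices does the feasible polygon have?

Pairwise boundary intersections that survive every other constraint:
  (299/17, 1/17)
  (53/3, 0)
  (317/95, 199/95)
  (345/118, 97/59)
  (19/2, 0)

5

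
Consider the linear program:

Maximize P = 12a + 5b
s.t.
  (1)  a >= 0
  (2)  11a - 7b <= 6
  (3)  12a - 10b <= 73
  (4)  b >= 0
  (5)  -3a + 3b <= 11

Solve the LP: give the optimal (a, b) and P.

a = 95/12, b = 139/12, maximum P = 1835/12

The optimum lies where 11a - 7b = 6 and -3a + 3b = 11.
Solving simultaneously gives a = 95/12, b = 139/12.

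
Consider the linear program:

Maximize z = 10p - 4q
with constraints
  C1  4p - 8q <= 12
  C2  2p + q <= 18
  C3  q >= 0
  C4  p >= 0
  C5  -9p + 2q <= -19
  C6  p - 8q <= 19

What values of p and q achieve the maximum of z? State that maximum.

p = 39/5, q = 12/5, maximum z = 342/5

Extreme points and z = 10p - 4q:
  (39/5, 12/5) → z = 342/5
  (3, 0) → z = 30
  (55/13, 124/13) → z = 54/13
  (19/9, 0) → z = 190/9

The binding constraints are 4p - 8q = 12 and 2p + q = 18.
Solving simultaneously gives p = 39/5, q = 12/5.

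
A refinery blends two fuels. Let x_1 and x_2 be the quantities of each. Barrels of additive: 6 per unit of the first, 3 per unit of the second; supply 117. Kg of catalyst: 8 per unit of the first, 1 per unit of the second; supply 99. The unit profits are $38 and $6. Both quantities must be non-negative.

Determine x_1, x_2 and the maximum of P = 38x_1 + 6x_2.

Corner points and P = 38x_1 + 6x_2:
  (0, 0) → P = 0
  (0, 39) → P = 234
  (99/8, 0) → P = 1881/4
  (10, 19) → P = 494

The binding constraints are 6x_1 + 3x_2 = 117 and 8x_1 + x_2 = 99.
Solving simultaneously gives x_1 = 10, x_2 = 19.

x_1 = 10, x_2 = 19, maximum P = 494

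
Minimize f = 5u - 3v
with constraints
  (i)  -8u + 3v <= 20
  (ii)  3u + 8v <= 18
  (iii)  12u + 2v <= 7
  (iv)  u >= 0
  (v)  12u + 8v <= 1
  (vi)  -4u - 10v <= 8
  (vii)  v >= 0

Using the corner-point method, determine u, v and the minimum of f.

u = 0, v = 1/8, minimum f = -3/8

Extreme points and f = 5u - 3v:
  (0, 1/8) → f = -3/8
  (0, 0) → f = 0
  (1/12, 0) → f = 5/12

The optimum lies where u = 0 and 12u + 8v = 1.
Solving simultaneously gives u = 0, v = 1/8.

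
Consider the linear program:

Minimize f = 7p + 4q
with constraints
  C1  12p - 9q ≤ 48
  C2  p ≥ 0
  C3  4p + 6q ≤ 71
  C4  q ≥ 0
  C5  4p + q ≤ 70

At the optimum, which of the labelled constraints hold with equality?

C2 and C4

Extreme points and f = 7p + 4q:
  (103/12, 55/9) → f = 3043/36
  (4, 0) → f = 28
  (0, 71/6) → f = 142/3
  (0, 0) → f = 0

The minimum is at (0, 0). Substituting into each constraint, equality holds for C2 and C4; the remaining constraints have slack.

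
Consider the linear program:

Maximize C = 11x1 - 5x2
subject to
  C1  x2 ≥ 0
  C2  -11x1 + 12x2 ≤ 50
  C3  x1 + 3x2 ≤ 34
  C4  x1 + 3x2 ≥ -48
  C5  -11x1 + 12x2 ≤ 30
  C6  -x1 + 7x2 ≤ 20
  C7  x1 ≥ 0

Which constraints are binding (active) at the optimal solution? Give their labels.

Extreme points and C = 11x1 - 5x2:
  (34, 0) → C = 374
  (0, 0) → C = 0
  (89/5, 27/5) → C = 844/5
  (6/13, 38/13) → C = -124/13
  (0, 5/2) → C = -25/2

The maximum is at (34, 0). Substituting into each constraint, equality holds for C1 and C3; the remaining constraints have slack.

C1 and C3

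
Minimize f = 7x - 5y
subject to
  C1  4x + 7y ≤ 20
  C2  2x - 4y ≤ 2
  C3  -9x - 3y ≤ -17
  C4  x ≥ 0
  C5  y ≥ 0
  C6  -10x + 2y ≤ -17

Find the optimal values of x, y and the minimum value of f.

x = 53/26, y = 22/13, minimum f = 151/26

Corner points and f = 7x - 5y:
  (47/15, 16/15) → f = 83/5
  (53/26, 22/13) → f = 151/26
  (16/9, 7/18) → f = 21/2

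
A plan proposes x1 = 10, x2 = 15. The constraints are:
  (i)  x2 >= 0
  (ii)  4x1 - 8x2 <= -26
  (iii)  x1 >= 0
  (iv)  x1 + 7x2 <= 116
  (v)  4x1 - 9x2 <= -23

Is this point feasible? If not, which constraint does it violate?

feasible

(i): 15 ≥ 0 ✓
(ii): -80 ≤ -26 ✓
(iii): 10 ≥ 0 ✓
(iv): 115 ≤ 116 ✓
(v): -95 ≤ -23 ✓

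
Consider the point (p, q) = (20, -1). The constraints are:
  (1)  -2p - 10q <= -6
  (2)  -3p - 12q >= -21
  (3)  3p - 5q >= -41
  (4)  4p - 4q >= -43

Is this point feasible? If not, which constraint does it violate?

not feasible — violates (2)

Constraint (2): -3p - 12q = -48, which is not ≥ -21. All other constraints are satisfied.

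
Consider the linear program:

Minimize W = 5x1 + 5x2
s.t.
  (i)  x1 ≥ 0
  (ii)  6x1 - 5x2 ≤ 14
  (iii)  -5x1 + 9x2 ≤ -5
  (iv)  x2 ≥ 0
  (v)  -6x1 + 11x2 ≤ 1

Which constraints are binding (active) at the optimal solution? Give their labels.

(iii) and (iv)

Extreme points and W = 5x1 + 5x2:
  (101/29, 40/29) → W = 705/29
  (7/3, 0) → W = 35/3
  (1, 0) → W = 5

The minimum is at (1, 0). Substituting into each constraint, equality holds for (iii) and (iv); the remaining constraints have slack.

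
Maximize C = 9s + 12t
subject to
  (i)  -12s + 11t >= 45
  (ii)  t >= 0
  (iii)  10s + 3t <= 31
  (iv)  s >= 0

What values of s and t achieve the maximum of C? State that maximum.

s = 0, t = 31/3, maximum C = 124

Feasible corners and C = 9s + 12t:
  (103/73, 411/73) → C = 5859/73
  (0, 45/11) → C = 540/11
  (0, 31/3) → C = 124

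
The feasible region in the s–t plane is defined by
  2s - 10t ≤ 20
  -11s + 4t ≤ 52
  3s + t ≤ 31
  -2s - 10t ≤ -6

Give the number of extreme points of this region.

4

Intersecting each pair of boundary lines and keeping only the points that satisfy every inequality leaves:
  (165/16, 1/16)
  (13/2, -7/10)
  (72/23, 497/23)
  (-248/59, 85/59)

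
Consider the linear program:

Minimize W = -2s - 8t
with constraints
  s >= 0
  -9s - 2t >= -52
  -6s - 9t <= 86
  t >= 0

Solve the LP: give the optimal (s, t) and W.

s = 0, t = 26, minimum W = -208

Corner points and W = -2s - 8t:
  (0, 26) → W = -208
  (0, 0) → W = 0
  (52/9, 0) → W = -104/9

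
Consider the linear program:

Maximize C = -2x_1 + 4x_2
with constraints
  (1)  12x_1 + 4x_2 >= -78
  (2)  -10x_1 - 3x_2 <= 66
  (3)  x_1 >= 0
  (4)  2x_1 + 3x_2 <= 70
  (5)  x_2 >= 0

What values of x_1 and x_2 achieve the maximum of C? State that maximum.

Corner points and C = -2x_1 + 4x_2:
  (0, 70/3) → C = 280/3
  (0, 0) → C = 0
  (35, 0) → C = -70

The binding constraints are x_1 = 0 and 2x_1 + 3x_2 = 70.
Solving simultaneously gives x_1 = 0, x_2 = 70/3.

x_1 = 0, x_2 = 70/3, maximum C = 280/3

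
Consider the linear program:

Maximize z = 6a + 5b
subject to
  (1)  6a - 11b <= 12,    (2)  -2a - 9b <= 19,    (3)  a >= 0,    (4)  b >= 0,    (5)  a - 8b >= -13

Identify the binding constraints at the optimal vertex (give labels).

Corner points and z = 6a + 5b:
  (2, 0) → z = 12
  (239/37, 90/37) → z = 1884/37
  (0, 0) → z = 0
  (0, 13/8) → z = 65/8

The maximum is at (239/37, 90/37). Substituting into each constraint, equality holds for (1) and (5); the remaining constraints have slack.

(1) and (5)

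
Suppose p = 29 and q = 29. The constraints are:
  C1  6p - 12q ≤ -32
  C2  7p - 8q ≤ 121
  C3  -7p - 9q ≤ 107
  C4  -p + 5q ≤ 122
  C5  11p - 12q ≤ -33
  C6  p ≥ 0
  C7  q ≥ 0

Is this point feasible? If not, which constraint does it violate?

not feasible — violates C5

Constraint C5: 11p - 12q = -29, which is not ≤ -33. All other constraints are satisfied.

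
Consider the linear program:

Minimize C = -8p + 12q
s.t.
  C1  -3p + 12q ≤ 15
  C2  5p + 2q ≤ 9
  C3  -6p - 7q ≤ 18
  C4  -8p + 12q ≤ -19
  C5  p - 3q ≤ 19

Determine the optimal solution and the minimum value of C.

p = 65/17, q = -86/17, minimum C = -1552/17

Vertices and C = -8p + 12q:
  (73/38, -23/76) → C = -19
  (65/17, -86/17) → C = -1552/17
  (-83/128, -129/64) → C = -19
  (79/25, -132/25) → C = -2216/25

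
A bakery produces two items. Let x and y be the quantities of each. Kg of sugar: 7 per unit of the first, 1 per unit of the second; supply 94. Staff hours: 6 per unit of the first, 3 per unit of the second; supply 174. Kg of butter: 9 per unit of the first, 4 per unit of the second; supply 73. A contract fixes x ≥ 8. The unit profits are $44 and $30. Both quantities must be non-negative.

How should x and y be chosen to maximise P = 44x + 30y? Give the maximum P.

x = 8, y = 1/4, maximum P = 719/2

Corner points and P = 44x + 30y:
  (73/9, 0) → P = 3212/9
  (8, 0) → P = 352
  (8, 1/4) → P = 719/2

The binding constraints are 9x + 4y = 73 and x = 8.
Solving simultaneously gives x = 8, y = 1/4.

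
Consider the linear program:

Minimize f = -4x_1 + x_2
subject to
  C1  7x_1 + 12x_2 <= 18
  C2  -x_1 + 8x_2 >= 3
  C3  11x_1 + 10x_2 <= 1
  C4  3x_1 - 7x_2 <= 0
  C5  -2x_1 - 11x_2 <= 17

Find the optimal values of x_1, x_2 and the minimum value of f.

x_1 = -11/49, x_2 = 17/49, minimum f = 61/49

Feasible corners and f = -4x_1 + x_2:
  (-84/31, 191/62) → f = 863/62
  (-11/49, 17/49) → f = 61/49
  (-169/27, -11/27) → f = 665/27
The feasible region is unbounded (it extends along (-11, 2), (-12, 7)), but f strictly increases along every unbounded feasible direction, so there is no improving ray and the minimum is attained at a vertex.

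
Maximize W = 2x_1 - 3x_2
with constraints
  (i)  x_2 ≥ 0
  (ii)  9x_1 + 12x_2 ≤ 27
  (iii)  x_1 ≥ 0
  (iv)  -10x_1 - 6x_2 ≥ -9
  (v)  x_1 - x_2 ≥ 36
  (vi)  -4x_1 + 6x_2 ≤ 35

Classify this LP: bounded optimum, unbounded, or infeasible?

infeasible

The boundaries x_2 = 0 and x_1 = 0 meet at (0, 0), but that point violates x_1 - x_2 ≥ 36. Every candidate vertex is excluded by some other constraint, so the feasible region is empty.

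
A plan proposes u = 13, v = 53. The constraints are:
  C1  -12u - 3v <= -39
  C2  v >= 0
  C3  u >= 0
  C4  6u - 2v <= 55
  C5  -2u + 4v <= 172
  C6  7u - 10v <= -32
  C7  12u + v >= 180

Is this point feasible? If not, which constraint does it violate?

not feasible — violates C5

Constraint C5: -2u + 4v = 186, which is not ≤ 172. All other constraints are satisfied.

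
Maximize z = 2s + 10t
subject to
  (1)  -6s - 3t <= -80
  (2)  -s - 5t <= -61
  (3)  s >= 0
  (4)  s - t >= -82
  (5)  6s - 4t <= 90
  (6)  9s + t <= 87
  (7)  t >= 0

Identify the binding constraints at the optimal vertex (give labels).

(4) and (6)

Feasible corners and z = 2s + 10t:
  (217/27, 286/27) → z = 122
  (0, 80/3) → z = 800/3
  (17/2, 21/2) → z = 122
  (0, 82) → z = 820
  (1/2, 165/2) → z = 826

The maximum is at (1/2, 165/2). Substituting into each constraint, equality holds for (4) and (6); the remaining constraints have slack.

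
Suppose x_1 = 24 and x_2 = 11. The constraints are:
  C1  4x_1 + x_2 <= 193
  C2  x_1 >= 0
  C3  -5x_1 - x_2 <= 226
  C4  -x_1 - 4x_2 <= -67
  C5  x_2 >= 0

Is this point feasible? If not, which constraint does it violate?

C1: 107 ≤ 193 ✓
C2: 24 ≥ 0 ✓
C3: -131 ≤ 226 ✓
C4: -68 ≤ -67 ✓
C5: 11 ≥ 0 ✓

feasible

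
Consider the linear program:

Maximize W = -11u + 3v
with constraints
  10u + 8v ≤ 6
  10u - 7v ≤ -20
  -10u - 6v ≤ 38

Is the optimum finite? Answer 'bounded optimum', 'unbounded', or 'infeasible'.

bounded optimum

Corner points and W = -11u + 3v:
  (-59/75, 26/15) → W = 1039/75
  (-17, 22) → W = 253
  (-193/65, -18/13) → W = 1853/65
The feasible region has finitely many vertices and no improving ray; the maximum is 253 at (-17, 22).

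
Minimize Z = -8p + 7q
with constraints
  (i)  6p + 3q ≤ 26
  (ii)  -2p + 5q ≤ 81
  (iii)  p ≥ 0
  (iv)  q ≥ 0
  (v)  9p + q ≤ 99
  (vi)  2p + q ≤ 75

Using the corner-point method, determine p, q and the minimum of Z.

Vertices and Z = -8p + 7q:
  (0, 26/3) → Z = 182/3
  (13/3, 0) → Z = -104/3
  (0, 0) → Z = 0

At the optimal vertex, 6p + 3q = 26 and q = 0.
Solving simultaneously gives p = 13/3, q = 0.

p = 13/3, q = 0, minimum Z = -104/3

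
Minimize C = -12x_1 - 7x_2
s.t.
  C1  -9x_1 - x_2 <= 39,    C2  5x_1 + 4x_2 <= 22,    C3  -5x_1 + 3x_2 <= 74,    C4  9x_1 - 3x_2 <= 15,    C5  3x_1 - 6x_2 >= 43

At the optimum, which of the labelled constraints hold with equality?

C4 and C5

Extreme points and C = -12x_1 - 7x_2:
  (-17/6, -27/2) → C = 257/2
  (-191/57, -168/19) → C = 1940/19
  (-13/15, -38/5) → C = 318/5

The minimum is at (-13/15, -38/5). Substituting into each constraint, equality holds for C4 and C5; the remaining constraints have slack.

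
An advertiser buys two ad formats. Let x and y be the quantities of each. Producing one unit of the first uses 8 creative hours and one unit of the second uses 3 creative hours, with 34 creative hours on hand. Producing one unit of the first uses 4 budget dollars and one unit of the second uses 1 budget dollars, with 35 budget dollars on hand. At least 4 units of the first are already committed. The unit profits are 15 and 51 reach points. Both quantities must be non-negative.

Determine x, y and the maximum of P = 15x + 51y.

Extreme points and P = 15x + 51y:
  (17/4, 0) → P = 255/4
  (4, 0) → P = 60
  (4, 2/3) → P = 94

x = 4, y = 2/3, maximum P = 94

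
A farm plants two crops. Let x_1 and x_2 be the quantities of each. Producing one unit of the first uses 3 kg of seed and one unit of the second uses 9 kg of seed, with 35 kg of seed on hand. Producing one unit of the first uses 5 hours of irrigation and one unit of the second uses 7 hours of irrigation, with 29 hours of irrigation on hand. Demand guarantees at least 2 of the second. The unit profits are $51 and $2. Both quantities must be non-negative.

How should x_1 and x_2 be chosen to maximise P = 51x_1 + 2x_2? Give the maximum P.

x_1 = 3, x_2 = 2, maximum P = 157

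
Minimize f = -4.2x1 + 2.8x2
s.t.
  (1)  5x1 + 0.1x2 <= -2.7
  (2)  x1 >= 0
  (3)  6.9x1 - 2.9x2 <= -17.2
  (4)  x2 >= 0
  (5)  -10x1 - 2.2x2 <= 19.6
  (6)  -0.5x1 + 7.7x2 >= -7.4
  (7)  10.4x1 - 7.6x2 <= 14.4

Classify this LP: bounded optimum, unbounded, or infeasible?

The boundaries 5x1 + 0.1x2 = -2.7 and 6.9x1 - 2.9x2 = -17.2 meet at (-955/1519, 6737/1519), but that point violates x1 ≥ 0. Every candidate vertex is excluded by some other constraint, so the feasible region is empty.

infeasible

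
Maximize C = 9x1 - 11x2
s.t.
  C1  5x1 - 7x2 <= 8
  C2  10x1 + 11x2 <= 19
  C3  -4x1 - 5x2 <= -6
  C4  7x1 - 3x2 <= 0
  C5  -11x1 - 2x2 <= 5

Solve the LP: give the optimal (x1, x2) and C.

Corner points and C = 9x1 - 11x2:
  (57/107, 133/107) → C = -950/107
  (-93/101, 259/101) → C = -3686/101
  (18/47, 42/47) → C = -300/47
  (-37/47, 86/47) → C = -1279/47

x1 = 18/47, x2 = 42/47, maximum C = -300/47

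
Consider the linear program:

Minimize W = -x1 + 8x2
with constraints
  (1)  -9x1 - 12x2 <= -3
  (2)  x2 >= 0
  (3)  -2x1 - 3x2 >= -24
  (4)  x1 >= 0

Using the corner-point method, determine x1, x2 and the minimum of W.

Feasible corners and W = -x1 + 8x2:
  (1/3, 0) → W = -1/3
  (0, 1/4) → W = 2
  (12, 0) → W = -12
  (0, 8) → W = 64

At the optimal vertex, x2 = 0 and -2x1 - 3x2 = -24.
Solving simultaneously gives x1 = 12, x2 = 0.

x1 = 12, x2 = 0, minimum W = -12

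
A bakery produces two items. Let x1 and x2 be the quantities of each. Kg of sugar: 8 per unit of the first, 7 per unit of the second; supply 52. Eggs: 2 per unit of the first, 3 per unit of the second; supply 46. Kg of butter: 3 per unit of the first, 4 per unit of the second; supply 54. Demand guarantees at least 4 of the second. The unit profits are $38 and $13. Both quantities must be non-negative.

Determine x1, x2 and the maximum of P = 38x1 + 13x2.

Extreme points and P = 38x1 + 13x2:
  (0, 52/7) → P = 676/7
  (0, 4) → P = 52
  (3, 4) → P = 166

x1 = 3, x2 = 4, maximum P = 166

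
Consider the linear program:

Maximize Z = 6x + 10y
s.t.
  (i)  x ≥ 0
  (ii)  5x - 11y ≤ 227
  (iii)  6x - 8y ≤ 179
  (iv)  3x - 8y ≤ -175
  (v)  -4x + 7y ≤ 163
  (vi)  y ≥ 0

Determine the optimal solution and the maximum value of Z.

x = 2557/10, y = 847/5, maximum Z = 16141/5

Feasible corners and Z = 6x + 10y:
  (0, 175/8) → Z = 875/4
  (0, 163/7) → Z = 1630/7
  (118, 529/8) → Z = 5477/4
  (2557/10, 847/5) → Z = 16141/5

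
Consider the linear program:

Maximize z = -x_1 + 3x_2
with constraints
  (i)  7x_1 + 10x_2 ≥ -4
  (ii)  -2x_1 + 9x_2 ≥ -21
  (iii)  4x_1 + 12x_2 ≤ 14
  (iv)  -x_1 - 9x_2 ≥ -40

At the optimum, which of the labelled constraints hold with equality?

(i) and (iii)

Extreme points and z = -x_1 + 3x_2:
  (174/83, -155/83) → z = -639/83
  (-47/11, 57/22) → z = 265/22
  (63/10, -14/15) → z = -91/10

The maximum is at (-47/11, 57/22). Substituting into each constraint, equality holds for (i) and (iii); the remaining constraints have slack.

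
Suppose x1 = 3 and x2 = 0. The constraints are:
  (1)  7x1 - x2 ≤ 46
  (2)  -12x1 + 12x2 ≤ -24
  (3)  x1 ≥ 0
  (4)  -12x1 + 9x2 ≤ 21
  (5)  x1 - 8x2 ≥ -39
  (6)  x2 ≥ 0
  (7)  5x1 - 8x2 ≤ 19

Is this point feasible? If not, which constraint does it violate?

(1): 21 ≤ 46 ✓
(2): -36 ≤ -24 ✓
(3): 3 ≥ 0 ✓
(4): -36 ≤ 21 ✓
(5): 3 ≥ -39 ✓
(6): 0 ≥ 0 ✓
(7): 15 ≤ 19 ✓

feasible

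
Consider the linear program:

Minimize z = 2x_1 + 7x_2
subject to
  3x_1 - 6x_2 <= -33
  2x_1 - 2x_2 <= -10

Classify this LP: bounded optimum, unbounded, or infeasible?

From the feasible point (1, 6), moving in the direction (-6, -3) keeps every constraint satisfied while z decreases without bound.

unbounded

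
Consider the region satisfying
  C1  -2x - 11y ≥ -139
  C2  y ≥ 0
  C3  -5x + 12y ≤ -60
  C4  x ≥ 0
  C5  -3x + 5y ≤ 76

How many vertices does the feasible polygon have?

Intersecting each pair of boundary lines and keeping only the points that satisfy every inequality leaves:
  (139/2, 0)
  (2328/79, 575/79)
  (12, 0)

3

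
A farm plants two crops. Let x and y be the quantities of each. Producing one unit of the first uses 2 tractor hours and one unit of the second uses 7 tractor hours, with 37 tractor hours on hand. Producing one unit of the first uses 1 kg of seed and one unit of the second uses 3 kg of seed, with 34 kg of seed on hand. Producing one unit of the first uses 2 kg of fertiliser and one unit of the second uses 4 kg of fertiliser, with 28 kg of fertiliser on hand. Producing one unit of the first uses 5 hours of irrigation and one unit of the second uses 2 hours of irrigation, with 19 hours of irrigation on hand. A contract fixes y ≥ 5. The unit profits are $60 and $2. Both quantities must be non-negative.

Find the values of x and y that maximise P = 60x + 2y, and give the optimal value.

x = 1, y = 5, maximum P = 70

The optimum lies where 2x + 7y = 37 and y = 5.
Solving simultaneously gives x = 1, y = 5.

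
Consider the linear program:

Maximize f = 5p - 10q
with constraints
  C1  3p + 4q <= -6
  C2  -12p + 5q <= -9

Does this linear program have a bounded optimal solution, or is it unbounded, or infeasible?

From the feasible point (2/21, -11/7), moving in the direction (-5, -12) keeps every constraint satisfied while f increases without bound.

unbounded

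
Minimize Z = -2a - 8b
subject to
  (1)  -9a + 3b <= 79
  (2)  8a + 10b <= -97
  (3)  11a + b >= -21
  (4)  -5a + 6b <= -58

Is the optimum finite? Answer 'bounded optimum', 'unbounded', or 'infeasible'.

bounded optimum

Vertices and Z = -2a - 8b:
  (-1/49, -949/98) → Z = 3798/49
  (-68/71, -743/71) → Z = 6080/71
The feasible region has finitely many vertices and no improving ray; the minimum is 3798/49 at (-1/49, -949/98).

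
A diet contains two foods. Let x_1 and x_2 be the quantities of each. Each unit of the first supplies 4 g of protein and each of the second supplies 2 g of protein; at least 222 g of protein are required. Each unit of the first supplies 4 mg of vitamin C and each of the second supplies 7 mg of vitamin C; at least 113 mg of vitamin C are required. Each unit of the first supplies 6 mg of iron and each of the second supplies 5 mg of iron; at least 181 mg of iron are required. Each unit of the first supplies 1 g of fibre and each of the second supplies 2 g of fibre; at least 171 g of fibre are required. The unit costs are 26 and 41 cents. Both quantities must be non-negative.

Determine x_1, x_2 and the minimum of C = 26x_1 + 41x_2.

x_1 = 17, x_2 = 77, minimum C = 3599

Vertices and C = 26x_1 + 41x_2:
  (0, 111) → C = 4551
  (171, 0) → C = 4446
  (17, 77) → C = 3599
The feasible region is unbounded (it extends along (0, 1), (1, 0)), but C strictly increases along every unbounded feasible direction, so there is no improving ray and the minimum is attained at a vertex.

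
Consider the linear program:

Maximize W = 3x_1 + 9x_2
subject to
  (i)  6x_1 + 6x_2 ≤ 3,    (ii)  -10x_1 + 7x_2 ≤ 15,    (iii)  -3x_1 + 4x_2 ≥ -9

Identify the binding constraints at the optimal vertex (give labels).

Corner points and W = 3x_1 + 9x_2:
  (-23/34, 20/17) → W = 291/34
  (11/7, -15/14) → W = -69/14
  (-123/19, -135/19) → W = -1584/19

The maximum is at (-23/34, 20/17). Substituting into each constraint, equality holds for (i) and (ii); the remaining constraints have slack.

(i) and (ii)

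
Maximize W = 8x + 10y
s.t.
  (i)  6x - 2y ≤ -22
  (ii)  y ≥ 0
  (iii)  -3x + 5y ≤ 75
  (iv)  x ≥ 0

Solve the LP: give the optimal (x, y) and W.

x = 5/3, y = 16, maximum W = 520/3

Extreme points and W = 8x + 10y:
  (5/3, 16) → W = 520/3
  (0, 11) → W = 110
  (0, 15) → W = 150

At the optimal vertex, 6x - 2y = -22 and -3x + 5y = 75.
Solving simultaneously gives x = 5/3, y = 16.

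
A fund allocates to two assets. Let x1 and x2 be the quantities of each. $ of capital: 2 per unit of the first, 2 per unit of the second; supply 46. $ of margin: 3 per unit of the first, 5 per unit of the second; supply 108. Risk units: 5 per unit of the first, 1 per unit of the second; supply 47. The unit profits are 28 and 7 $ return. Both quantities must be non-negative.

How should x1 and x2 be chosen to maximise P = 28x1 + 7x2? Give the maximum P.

x1 = 6, x2 = 17, maximum P = 287

Corner points and P = 28x1 + 7x2:
  (0, 0) → P = 0
  (0, 108/5) → P = 756/5
  (47/5, 0) → P = 1316/5
  (7/2, 39/2) → P = 469/2
  (6, 17) → P = 287

The optimum lies where 2x1 + 2x2 = 46 and 5x1 + x2 = 47.
Solving simultaneously gives x1 = 6, x2 = 17.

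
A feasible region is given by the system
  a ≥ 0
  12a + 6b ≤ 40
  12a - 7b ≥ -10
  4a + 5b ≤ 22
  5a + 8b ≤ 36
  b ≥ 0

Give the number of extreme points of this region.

Pairwise boundary intersections that survive every other constraint:
  (0, 10/7)
  (0, 0)
  (17/9, 26/9)
  (10/3, 0)
  (13/11, 38/11)

5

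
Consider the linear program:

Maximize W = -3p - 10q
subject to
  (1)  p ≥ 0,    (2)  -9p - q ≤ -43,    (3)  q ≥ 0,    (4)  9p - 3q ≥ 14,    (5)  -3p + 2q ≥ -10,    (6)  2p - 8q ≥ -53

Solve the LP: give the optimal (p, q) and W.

p = 32/7, q = 13/7, maximum W = -226/7

Corner points and W = -3p - 10q:
  (143/36, 29/4) → W = -1013/12
  (32/7, 13/7) → W = -226/7
  (271/66, 505/66) → W = -533/6
  (93/10, 179/20) → W = -587/5

At the optimal vertex, -9p - q = -43 and -3p + 2q = -10.
Solving simultaneously gives p = 32/7, q = 13/7.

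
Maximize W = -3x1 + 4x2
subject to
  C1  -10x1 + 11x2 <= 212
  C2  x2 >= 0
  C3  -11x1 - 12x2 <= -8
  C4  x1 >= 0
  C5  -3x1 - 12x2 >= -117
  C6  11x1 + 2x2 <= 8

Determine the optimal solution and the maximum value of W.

x1 = 0, x2 = 4, maximum W = 16

The binding constraints are x1 = 0 and 11x1 + 2x2 = 8.
Solving simultaneously gives x1 = 0, x2 = 4.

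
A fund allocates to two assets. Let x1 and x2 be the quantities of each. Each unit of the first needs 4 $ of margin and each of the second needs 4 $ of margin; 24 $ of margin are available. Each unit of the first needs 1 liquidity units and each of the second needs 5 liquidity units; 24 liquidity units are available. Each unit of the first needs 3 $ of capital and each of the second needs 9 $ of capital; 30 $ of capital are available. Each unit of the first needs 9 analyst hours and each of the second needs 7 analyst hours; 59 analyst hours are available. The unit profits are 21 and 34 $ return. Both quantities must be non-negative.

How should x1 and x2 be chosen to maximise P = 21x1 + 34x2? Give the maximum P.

Extreme points and P = 21x1 + 34x2:
  (0, 0) → P = 0
  (0, 10/3) → P = 340/3
  (6, 0) → P = 126
  (4, 2) → P = 152

The binding constraints are 4x1 + 4x2 = 24 and 3x1 + 9x2 = 30.
Solving simultaneously gives x1 = 4, x2 = 2.

x1 = 4, x2 = 2, maximum P = 152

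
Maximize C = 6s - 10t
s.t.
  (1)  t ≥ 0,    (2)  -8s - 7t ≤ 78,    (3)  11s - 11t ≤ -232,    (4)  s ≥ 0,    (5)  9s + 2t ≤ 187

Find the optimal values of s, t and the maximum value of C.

Extreme points and C = 6s - 10t:
  (0, 232/11) → C = -2320/11
  (1593/121, 4145/121) → C = -31892/121
  (0, 187/2) → C = -935

At the optimal vertex, 11s - 11t = -232 and s = 0.
Solving simultaneously gives s = 0, t = 232/11.

s = 0, t = 232/11, maximum C = -2320/11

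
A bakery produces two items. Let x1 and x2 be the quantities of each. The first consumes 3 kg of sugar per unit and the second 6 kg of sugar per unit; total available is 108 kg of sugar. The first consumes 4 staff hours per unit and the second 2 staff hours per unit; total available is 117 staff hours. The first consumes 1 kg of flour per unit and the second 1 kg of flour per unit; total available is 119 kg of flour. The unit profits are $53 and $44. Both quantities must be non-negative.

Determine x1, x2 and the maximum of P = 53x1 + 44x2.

Corner points and P = 53x1 + 44x2:
  (0, 0) → P = 0
  (0, 18) → P = 792
  (117/4, 0) → P = 6201/4
  (27, 9/2) → P = 1629

x1 = 27, x2 = 9/2, maximum P = 1629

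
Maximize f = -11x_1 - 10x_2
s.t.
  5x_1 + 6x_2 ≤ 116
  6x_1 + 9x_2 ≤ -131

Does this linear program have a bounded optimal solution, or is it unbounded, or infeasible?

From the feasible point (610/3, -1351/9), moving in the direction (-9, 6) keeps every constraint satisfied while f increases without bound.

unbounded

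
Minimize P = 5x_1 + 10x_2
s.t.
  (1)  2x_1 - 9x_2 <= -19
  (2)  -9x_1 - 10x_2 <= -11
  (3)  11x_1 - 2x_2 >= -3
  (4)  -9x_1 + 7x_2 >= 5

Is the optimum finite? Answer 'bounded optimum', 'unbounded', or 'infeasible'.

Extreme points and P = 5x_1 + 10x_2:
  (11/95, 203/95) → P = 417/19
  (88/67, 161/67) → P = 2050/67
The feasible region has finitely many vertices and no improving ray; the minimum is 417/19 at (11/95, 203/95).

bounded optimum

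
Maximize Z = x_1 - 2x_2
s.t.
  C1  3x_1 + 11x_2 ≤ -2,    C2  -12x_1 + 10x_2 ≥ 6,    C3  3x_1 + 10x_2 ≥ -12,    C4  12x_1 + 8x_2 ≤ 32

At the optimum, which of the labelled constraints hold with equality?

C2 and C3

Feasible corners and Z = x_1 - 2x_2:
  (-43/81, -1/27) → Z = -37/81
  (-112/3, 10) → Z = -172/3
  (-6/5, -21/25) → Z = 12/25

The maximum is at (-6/5, -21/25). Substituting into each constraint, equality holds for C2 and C3; the remaining constraints have slack.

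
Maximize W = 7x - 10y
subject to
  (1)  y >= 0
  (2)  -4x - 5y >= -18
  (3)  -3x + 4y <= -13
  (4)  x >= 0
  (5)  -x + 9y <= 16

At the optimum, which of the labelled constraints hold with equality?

(1) and (2)

Extreme points and W = 7x - 10y:
  (9/2, 0) → W = 63/2
  (13/3, 0) → W = 91/3
  (137/31, 2/31) → W = 939/31

The maximum is at (9/2, 0). Substituting into each constraint, equality holds for (1) and (2); the remaining constraints have slack.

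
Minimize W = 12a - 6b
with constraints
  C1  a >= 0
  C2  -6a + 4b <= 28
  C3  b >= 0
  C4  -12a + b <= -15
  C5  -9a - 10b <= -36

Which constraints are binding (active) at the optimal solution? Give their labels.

Extreme points and W = 12a - 6b:
  (44/21, 71/7) → W = -250/7
  (4, 0) → W = 48
  (62/43, 99/43) → W = 150/43
The feasible region is unbounded (it extends along (2, 3), (1, 0)), but W strictly increases along every unbounded feasible direction, so there is no improving ray and the minimum is attained at a vertex.

The minimum is at (44/21, 71/7). Substituting into each constraint, equality holds for C2 and C4; the remaining constraints have slack.

C2 and C4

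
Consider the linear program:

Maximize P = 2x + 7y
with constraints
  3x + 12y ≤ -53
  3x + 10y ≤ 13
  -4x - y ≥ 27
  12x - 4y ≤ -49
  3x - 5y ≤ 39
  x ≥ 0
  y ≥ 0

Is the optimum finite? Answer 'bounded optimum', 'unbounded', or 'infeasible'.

infeasible

The boundaries 3x + 12y = -53 and y = 0 meet at (-53/3, 0), but that point violates x ≥ 0. Every candidate vertex is excluded by some other constraint, so the feasible region is empty.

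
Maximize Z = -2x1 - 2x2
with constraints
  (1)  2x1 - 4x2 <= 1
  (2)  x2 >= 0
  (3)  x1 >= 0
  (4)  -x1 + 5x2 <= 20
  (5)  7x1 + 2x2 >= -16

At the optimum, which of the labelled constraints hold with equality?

Corner points and Z = -2x1 - 2x2:
  (1/2, 0) → Z = -1
  (85/6, 41/6) → Z = -42
  (0, 0) → Z = 0
  (0, 4) → Z = -8

The maximum is at (0, 0). Substituting into each constraint, equality holds for (2) and (3); the remaining constraints have slack.

(2) and (3)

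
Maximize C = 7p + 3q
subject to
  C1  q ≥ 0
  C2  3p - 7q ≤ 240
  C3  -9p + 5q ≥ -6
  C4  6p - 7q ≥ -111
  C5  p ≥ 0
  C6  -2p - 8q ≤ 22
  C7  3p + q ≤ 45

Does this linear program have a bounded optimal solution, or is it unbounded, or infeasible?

bounded optimum

Corner points and C = 7p + 3q:
  (2/3, 0) → C = 14/3
  (0, 0) → C = 0
  (77/8, 129/8) → C = 463/4
  (0, 111/7) → C = 333/7
  (68/9, 67/3) → C = 1079/9
The feasible region has finitely many vertices and no improving ray; the maximum is 1079/9 at (68/9, 67/3).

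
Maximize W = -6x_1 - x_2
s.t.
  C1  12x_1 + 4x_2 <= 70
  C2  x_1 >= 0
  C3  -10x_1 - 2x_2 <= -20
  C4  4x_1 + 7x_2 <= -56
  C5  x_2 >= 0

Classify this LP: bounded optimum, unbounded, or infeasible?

infeasible

The boundaries 12x_1 + 4x_2 = 70 and x_1 = 0 meet at (0, 35/2), but that point violates 4x_1 + 7x_2 ≤ -56. Every candidate vertex is excluded by some other constraint, so the feasible region is empty.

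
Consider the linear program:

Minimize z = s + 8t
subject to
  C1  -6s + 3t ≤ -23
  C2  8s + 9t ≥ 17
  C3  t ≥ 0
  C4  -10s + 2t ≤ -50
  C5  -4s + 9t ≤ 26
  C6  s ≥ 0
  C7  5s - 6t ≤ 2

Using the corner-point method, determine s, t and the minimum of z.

Extreme points and z = s + 8t:
  (95/14, 124/21) → z = 2269/42
  (44/7, 103/21) → z = 956/21
  (58/7, 46/7) → z = 426/7

The optimum lies where -6s + 3t = -23 and 5s - 6t = 2.
Solving simultaneously gives s = 44/7, t = 103/21.

s = 44/7, t = 103/21, minimum z = 956/21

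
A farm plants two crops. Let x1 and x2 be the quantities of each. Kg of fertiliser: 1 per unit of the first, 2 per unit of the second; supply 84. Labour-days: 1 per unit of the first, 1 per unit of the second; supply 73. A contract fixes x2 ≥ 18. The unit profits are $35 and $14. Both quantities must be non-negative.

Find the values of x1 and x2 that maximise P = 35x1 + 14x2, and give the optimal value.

Extreme points and P = 35x1 + 14x2:
  (0, 42) → P = 588
  (0, 18) → P = 252
  (48, 18) → P = 1932

At the optimal vertex, x1 + 2x2 = 84 and x2 = 18.
Solving simultaneously gives x1 = 48, x2 = 18.

x1 = 48, x2 = 18, maximum P = 1932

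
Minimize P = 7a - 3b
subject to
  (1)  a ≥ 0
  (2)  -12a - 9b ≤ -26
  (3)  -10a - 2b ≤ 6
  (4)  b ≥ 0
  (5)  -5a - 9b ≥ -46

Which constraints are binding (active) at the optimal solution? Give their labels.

Vertices and P = 7a - 3b:
  (0, 26/9) → P = -26/3
  (0, 46/9) → P = -46/3
  (13/6, 0) → P = 91/6
  (46/5, 0) → P = 322/5

The minimum is at (0, 46/9). Substituting into each constraint, equality holds for (1) and (5); the remaining constraints have slack.

(1) and (5)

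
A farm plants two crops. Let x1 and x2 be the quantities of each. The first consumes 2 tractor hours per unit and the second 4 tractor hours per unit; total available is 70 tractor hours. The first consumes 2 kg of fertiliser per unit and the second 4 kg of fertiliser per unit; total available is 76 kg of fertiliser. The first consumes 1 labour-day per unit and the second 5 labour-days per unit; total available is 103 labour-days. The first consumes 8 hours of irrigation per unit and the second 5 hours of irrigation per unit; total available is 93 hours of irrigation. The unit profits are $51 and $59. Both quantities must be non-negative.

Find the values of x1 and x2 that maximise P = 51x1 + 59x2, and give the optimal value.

x1 = 1, x2 = 17, maximum P = 1054

Extreme points and P = 51x1 + 59x2:
  (0, 0) → P = 0
  (0, 35/2) → P = 2065/2
  (93/8, 0) → P = 4743/8
  (1, 17) → P = 1054

The optimum lies where 2x1 + 4x2 = 70 and 8x1 + 5x2 = 93.
Solving simultaneously gives x1 = 1, x2 = 17.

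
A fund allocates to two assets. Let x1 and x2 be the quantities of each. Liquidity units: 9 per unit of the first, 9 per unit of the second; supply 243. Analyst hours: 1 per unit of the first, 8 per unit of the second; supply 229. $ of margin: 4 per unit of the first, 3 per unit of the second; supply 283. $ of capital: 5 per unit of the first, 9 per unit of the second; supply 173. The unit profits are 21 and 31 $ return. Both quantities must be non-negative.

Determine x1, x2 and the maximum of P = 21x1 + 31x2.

Feasible corners and P = 21x1 + 31x2:
  (0, 0) → P = 0
  (0, 173/9) → P = 5363/9
  (27, 0) → P = 567
  (35/2, 19/2) → P = 662

At the optimal vertex, 9x1 + 9x2 = 243 and 5x1 + 9x2 = 173.
Solving simultaneously gives x1 = 35/2, x2 = 19/2.

x1 = 35/2, x2 = 19/2, maximum P = 662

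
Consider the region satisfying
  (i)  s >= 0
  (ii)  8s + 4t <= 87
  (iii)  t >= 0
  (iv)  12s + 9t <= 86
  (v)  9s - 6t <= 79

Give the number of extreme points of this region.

The feasible vertices (each the meet of two boundaries and inside every other half-plane) are:
  (0, 0)
  (0, 86/9)
  (43/6, 0)

3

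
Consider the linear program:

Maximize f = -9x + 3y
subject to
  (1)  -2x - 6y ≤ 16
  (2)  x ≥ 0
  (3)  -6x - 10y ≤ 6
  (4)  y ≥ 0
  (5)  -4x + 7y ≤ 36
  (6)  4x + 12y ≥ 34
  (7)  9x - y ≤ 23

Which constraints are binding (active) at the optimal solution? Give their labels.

(2) and (5)

Extreme points and f = -9x + 3y:
  (0, 36/7) → f = 108/7
  (0, 17/6) → f = 17/2
  (197/59, 416/59) → f = -525/59
  (155/56, 107/56) → f = -537/28

The maximum is at (0, 36/7). Substituting into each constraint, equality holds for (2) and (5); the remaining constraints have slack.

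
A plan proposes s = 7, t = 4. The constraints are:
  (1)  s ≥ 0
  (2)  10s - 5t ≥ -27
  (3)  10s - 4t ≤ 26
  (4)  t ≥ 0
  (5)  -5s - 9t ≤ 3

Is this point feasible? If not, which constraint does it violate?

not feasible — violates (3)

Constraint (3): 10s - 4t = 54, which is not ≤ 26. All other constraints are satisfied.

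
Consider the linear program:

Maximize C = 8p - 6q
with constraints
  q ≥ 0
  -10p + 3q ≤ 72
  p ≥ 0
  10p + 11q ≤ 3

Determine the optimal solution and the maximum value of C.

p = 3/10, q = 0, maximum C = 12/5

Vertices and C = 8p - 6q:
  (0, 0) → C = 0
  (3/10, 0) → C = 12/5
  (0, 3/11) → C = -18/11

The binding constraints are q = 0 and 10p + 11q = 3.
Solving simultaneously gives p = 3/10, q = 0.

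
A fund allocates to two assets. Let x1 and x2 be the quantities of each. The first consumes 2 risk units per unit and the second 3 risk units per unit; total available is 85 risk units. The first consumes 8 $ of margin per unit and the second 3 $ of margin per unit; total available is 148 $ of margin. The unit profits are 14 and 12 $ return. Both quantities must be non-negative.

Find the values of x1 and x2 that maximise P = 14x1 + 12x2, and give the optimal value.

Vertices and P = 14x1 + 12x2:
  (0, 0) → P = 0
  (0, 85/3) → P = 340
  (37/2, 0) → P = 259
  (21/2, 64/3) → P = 403

The optimum lies where 2x1 + 3x2 = 85 and 8x1 + 3x2 = 148.
Solving simultaneously gives x1 = 21/2, x2 = 64/3.

x1 = 21/2, x2 = 64/3, maximum P = 403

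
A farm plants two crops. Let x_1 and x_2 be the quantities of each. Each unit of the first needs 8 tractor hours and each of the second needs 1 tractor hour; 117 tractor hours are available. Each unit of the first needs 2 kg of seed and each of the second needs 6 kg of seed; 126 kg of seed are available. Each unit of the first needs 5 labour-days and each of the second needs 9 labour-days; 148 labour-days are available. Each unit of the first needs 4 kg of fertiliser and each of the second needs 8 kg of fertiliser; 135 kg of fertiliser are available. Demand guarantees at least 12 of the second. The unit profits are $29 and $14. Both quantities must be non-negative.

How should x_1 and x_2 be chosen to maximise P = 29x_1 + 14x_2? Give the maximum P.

x_1 = 8, x_2 = 12, maximum P = 400

Feasible corners and P = 29x_1 + 14x_2:
  (0, 148/9) → P = 2072/9
  (0, 12) → P = 168
  (8, 12) → P = 400

The binding constraints are 5x_1 + 9x_2 = 148 and x_2 = 12.
Solving simultaneously gives x_1 = 8, x_2 = 12.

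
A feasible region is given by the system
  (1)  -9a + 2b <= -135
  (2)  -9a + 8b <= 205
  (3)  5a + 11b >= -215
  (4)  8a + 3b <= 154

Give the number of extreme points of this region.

Of the 6 pairwise boundary intersections, those satisfying every inequality are:
  (1055/109, -2610/109)
  (713/43, 306/43)
  (2339/73, -2490/73)

3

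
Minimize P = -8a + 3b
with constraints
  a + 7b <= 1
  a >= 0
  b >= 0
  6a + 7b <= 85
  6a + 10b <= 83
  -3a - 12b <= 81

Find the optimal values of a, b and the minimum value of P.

Vertices and P = -8a + 3b:
  (0, 1/7) → P = 3/7
  (1, 0) → P = -8
  (0, 0) → P = 0

At the optimal vertex, a + 7b = 1 and b = 0.
Solving simultaneously gives a = 1, b = 0.

a = 1, b = 0, minimum P = -8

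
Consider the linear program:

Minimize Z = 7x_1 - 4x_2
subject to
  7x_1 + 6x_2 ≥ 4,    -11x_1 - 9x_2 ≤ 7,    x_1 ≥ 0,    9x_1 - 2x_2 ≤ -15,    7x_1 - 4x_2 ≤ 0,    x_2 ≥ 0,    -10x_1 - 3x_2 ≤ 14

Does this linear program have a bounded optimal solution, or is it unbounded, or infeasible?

unbounded

From the feasible point (0, 15/2), moving in the direction (0, 1) keeps every constraint satisfied while Z decreases without bound.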